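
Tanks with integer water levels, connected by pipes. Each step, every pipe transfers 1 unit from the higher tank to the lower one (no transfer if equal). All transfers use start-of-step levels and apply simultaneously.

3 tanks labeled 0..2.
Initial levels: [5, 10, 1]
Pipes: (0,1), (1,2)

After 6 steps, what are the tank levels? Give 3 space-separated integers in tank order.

Answer: 6 4 6

Derivation:
Step 1: flows [1->0,1->2] -> levels [6 8 2]
Step 2: flows [1->0,1->2] -> levels [7 6 3]
Step 3: flows [0->1,1->2] -> levels [6 6 4]
Step 4: flows [0=1,1->2] -> levels [6 5 5]
Step 5: flows [0->1,1=2] -> levels [5 6 5]
Step 6: flows [1->0,1->2] -> levels [6 4 6]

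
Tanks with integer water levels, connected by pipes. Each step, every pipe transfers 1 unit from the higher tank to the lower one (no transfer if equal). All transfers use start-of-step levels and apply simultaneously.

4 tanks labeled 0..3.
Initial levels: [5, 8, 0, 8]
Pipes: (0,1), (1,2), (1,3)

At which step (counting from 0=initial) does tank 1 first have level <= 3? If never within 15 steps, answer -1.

Answer: 6

Derivation:
Step 1: flows [1->0,1->2,1=3] -> levels [6 6 1 8]
Step 2: flows [0=1,1->2,3->1] -> levels [6 6 2 7]
Step 3: flows [0=1,1->2,3->1] -> levels [6 6 3 6]
Step 4: flows [0=1,1->2,1=3] -> levels [6 5 4 6]
Step 5: flows [0->1,1->2,3->1] -> levels [5 6 5 5]
Step 6: flows [1->0,1->2,1->3] -> levels [6 3 6 6]
Tank 1 first reaches <=3 at step 6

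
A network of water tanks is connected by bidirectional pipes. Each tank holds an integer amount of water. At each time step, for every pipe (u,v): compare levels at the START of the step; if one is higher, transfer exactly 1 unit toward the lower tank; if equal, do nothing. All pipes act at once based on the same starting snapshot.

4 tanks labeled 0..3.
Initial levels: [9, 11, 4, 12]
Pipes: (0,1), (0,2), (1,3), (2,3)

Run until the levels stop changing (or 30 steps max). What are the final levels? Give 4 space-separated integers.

Answer: 10 8 8 10

Derivation:
Step 1: flows [1->0,0->2,3->1,3->2] -> levels [9 11 6 10]
Step 2: flows [1->0,0->2,1->3,3->2] -> levels [9 9 8 10]
Step 3: flows [0=1,0->2,3->1,3->2] -> levels [8 10 10 8]
Step 4: flows [1->0,2->0,1->3,2->3] -> levels [10 8 8 10]
Step 5: flows [0->1,0->2,3->1,3->2] -> levels [8 10 10 8]
  -> period-2 cycle: step 5 state = step 3 state; never stabilizes
  -> state at step 30: (30-3) mod 2 = 1, same as step 4 -> [10 8 8 10]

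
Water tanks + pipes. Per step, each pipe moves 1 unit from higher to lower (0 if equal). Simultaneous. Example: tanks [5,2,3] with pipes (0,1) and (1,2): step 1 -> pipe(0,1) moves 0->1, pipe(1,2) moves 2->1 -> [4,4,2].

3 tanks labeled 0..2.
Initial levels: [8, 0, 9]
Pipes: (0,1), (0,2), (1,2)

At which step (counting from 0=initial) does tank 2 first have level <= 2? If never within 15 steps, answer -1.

Step 1: flows [0->1,2->0,2->1] -> levels [8 2 7]
Step 2: flows [0->1,0->2,2->1] -> levels [6 4 7]
Step 3: flows [0->1,2->0,2->1] -> levels [6 6 5]
Step 4: flows [0=1,0->2,1->2] -> levels [5 5 7]
Step 5: flows [0=1,2->0,2->1] -> levels [6 6 5]
  -> period-2 cycle (repeats step 3); tank 2 never drops to <=2
Tank 2 never reaches <=2 within 15 steps

Answer: -1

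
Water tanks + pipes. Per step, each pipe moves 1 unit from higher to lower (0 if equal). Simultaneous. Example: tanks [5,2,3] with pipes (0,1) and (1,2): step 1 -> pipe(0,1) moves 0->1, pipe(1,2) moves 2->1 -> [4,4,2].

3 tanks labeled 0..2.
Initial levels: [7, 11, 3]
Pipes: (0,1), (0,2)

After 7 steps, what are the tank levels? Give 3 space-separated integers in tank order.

Answer: 7 7 7

Derivation:
Step 1: flows [1->0,0->2] -> levels [7 10 4]
Step 2: flows [1->0,0->2] -> levels [7 9 5]
Step 3: flows [1->0,0->2] -> levels [7 8 6]
Step 4: flows [1->0,0->2] -> levels [7 7 7]
Step 5: flows [0=1,0=2] -> levels [7 7 7]
  -> stable; steps 6..7 unchanged -> [7 7 7]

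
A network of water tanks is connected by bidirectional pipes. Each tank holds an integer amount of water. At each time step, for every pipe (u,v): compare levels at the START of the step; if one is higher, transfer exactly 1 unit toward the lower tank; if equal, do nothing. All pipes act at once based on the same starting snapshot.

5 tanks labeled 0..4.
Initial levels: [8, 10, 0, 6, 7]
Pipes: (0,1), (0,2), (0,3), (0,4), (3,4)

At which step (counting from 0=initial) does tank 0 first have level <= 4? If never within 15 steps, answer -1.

Step 1: flows [1->0,0->2,0->3,0->4,4->3] -> levels [6 9 1 8 7]
Step 2: flows [1->0,0->2,3->0,4->0,3->4] -> levels [8 8 2 6 7]
Step 3: flows [0=1,0->2,0->3,0->4,4->3] -> levels [5 8 3 8 7]
Step 4: flows [1->0,0->2,3->0,4->0,3->4] -> levels [7 7 4 6 7]
Step 5: flows [0=1,0->2,0->3,0=4,4->3] -> levels [5 7 5 8 6]
Step 6: flows [1->0,0=2,3->0,4->0,3->4] -> levels [8 6 5 6 6]
Step 7: flows [0->1,0->2,0->3,0->4,3=4] -> levels [4 7 6 7 7]
Tank 0 first reaches <=4 at step 7

Answer: 7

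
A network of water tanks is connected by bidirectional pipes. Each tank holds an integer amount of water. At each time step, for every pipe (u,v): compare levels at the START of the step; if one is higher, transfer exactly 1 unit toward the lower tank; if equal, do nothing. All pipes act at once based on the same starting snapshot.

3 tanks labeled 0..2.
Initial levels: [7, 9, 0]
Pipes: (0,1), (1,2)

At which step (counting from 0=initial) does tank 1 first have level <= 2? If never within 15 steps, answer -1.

Step 1: flows [1->0,1->2] -> levels [8 7 1]
Step 2: flows [0->1,1->2] -> levels [7 7 2]
Step 3: flows [0=1,1->2] -> levels [7 6 3]
Step 4: flows [0->1,1->2] -> levels [6 6 4]
Step 5: flows [0=1,1->2] -> levels [6 5 5]
Step 6: flows [0->1,1=2] -> levels [5 6 5]
Step 7: flows [1->0,1->2] -> levels [6 4 6]
Step 8: flows [0->1,2->1] -> levels [5 6 5]
  -> period-2 cycle (repeats step 6); tank 1 never drops to <=2
Tank 1 never reaches <=2 within 15 steps

Answer: -1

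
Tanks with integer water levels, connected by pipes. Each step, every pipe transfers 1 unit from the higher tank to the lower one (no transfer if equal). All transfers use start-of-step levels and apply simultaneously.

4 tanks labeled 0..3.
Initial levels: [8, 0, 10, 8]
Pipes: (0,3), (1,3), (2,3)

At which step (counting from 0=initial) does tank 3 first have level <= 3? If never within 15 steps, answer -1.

Step 1: flows [0=3,3->1,2->3] -> levels [8 1 9 8]
Step 2: flows [0=3,3->1,2->3] -> levels [8 2 8 8]
Step 3: flows [0=3,3->1,2=3] -> levels [8 3 8 7]
Step 4: flows [0->3,3->1,2->3] -> levels [7 4 7 8]
Step 5: flows [3->0,3->1,3->2] -> levels [8 5 8 5]
Step 6: flows [0->3,1=3,2->3] -> levels [7 5 7 7]
Step 7: flows [0=3,3->1,2=3] -> levels [7 6 7 6]
Step 8: flows [0->3,1=3,2->3] -> levels [6 6 6 8]
Step 9: flows [3->0,3->1,3->2] -> levels [7 7 7 5]
Step 10: flows [0->3,1->3,2->3] -> levels [6 6 6 8]
  -> period-2 cycle (repeats step 8); tank 3 never drops to <=3
Tank 3 never reaches <=3 within 15 steps

Answer: -1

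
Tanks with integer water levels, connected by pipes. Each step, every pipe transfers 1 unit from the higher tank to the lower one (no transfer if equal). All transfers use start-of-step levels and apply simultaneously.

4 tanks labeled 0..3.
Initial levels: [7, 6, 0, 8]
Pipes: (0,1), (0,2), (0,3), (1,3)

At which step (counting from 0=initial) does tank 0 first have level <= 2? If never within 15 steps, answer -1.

Answer: -1

Derivation:
Step 1: flows [0->1,0->2,3->0,3->1] -> levels [6 8 1 6]
Step 2: flows [1->0,0->2,0=3,1->3] -> levels [6 6 2 7]
Step 3: flows [0=1,0->2,3->0,3->1] -> levels [6 7 3 5]
Step 4: flows [1->0,0->2,0->3,1->3] -> levels [5 5 4 7]
Step 5: flows [0=1,0->2,3->0,3->1] -> levels [5 6 5 5]
Step 6: flows [1->0,0=2,0=3,1->3] -> levels [6 4 5 6]
Step 7: flows [0->1,0->2,0=3,3->1] -> levels [4 6 6 5]
Step 8: flows [1->0,2->0,3->0,1->3] -> levels [7 4 5 5]
Step 9: flows [0->1,0->2,0->3,3->1] -> levels [4 6 6 5]
  -> period-2 cycle (repeats step 7); tank 0 never drops to <=2
Tank 0 never reaches <=2 within 15 steps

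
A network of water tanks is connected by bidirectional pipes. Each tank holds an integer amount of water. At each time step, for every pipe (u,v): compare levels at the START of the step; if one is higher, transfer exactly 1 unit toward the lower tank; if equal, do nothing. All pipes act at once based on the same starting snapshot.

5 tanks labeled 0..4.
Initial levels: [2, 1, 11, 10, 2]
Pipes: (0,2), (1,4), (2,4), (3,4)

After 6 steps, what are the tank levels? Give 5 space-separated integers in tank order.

Answer: 5 6 6 6 3

Derivation:
Step 1: flows [2->0,4->1,2->4,3->4] -> levels [3 2 9 9 3]
Step 2: flows [2->0,4->1,2->4,3->4] -> levels [4 3 7 8 4]
Step 3: flows [2->0,4->1,2->4,3->4] -> levels [5 4 5 7 5]
Step 4: flows [0=2,4->1,2=4,3->4] -> levels [5 5 5 6 5]
Step 5: flows [0=2,1=4,2=4,3->4] -> levels [5 5 5 5 6]
Step 6: flows [0=2,4->1,4->2,4->3] -> levels [5 6 6 6 3]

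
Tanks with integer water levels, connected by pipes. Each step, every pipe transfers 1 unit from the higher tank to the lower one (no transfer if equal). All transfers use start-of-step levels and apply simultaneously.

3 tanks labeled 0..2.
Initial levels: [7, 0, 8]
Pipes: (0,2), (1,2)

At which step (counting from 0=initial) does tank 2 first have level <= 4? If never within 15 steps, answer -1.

Answer: -1

Derivation:
Step 1: flows [2->0,2->1] -> levels [8 1 6]
Step 2: flows [0->2,2->1] -> levels [7 2 6]
Step 3: flows [0->2,2->1] -> levels [6 3 6]
Step 4: flows [0=2,2->1] -> levels [6 4 5]
Step 5: flows [0->2,2->1] -> levels [5 5 5]
Step 6: flows [0=2,1=2] -> levels [5 5 5]
  -> stable; tank 2 stays at 5 > 4
Tank 2 never reaches <=4 within 15 steps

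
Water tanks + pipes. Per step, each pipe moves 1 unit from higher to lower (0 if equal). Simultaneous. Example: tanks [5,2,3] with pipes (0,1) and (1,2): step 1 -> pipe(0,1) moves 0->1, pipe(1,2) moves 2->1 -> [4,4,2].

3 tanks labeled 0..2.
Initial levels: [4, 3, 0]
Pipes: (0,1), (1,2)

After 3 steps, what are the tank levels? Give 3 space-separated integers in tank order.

Answer: 2 3 2

Derivation:
Step 1: flows [0->1,1->2] -> levels [3 3 1]
Step 2: flows [0=1,1->2] -> levels [3 2 2]
Step 3: flows [0->1,1=2] -> levels [2 3 2]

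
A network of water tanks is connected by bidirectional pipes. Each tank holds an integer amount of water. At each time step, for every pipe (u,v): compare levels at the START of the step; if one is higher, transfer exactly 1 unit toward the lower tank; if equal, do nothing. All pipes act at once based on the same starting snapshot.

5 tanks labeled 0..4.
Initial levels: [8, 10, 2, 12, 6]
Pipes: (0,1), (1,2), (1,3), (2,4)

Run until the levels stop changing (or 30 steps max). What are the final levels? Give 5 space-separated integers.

Step 1: flows [1->0,1->2,3->1,4->2] -> levels [9 9 4 11 5]
Step 2: flows [0=1,1->2,3->1,4->2] -> levels [9 9 6 10 4]
Step 3: flows [0=1,1->2,3->1,2->4] -> levels [9 9 6 9 5]
Step 4: flows [0=1,1->2,1=3,2->4] -> levels [9 8 6 9 6]
Step 5: flows [0->1,1->2,3->1,2=4] -> levels [8 9 7 8 6]
Step 6: flows [1->0,1->2,1->3,2->4] -> levels [9 6 7 9 7]
Step 7: flows [0->1,2->1,3->1,2=4] -> levels [8 9 6 8 7]
Step 8: flows [1->0,1->2,1->3,4->2] -> levels [9 6 8 9 6]
Step 9: flows [0->1,2->1,3->1,2->4] -> levels [8 9 6 8 7]
  -> period-2 cycle: step 9 state = step 7 state; never stabilizes
  -> state at step 30: (30-7) mod 2 = 1, same as step 8 -> [9 6 8 9 6]

Answer: 9 6 8 9 6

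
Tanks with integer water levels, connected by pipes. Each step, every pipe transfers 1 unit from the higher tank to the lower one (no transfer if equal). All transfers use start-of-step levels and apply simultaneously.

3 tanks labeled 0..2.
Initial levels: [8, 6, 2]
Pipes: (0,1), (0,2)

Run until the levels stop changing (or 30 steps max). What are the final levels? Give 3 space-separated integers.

Answer: 6 5 5

Derivation:
Step 1: flows [0->1,0->2] -> levels [6 7 3]
Step 2: flows [1->0,0->2] -> levels [6 6 4]
Step 3: flows [0=1,0->2] -> levels [5 6 5]
Step 4: flows [1->0,0=2] -> levels [6 5 5]
Step 5: flows [0->1,0->2] -> levels [4 6 6]
Step 6: flows [1->0,2->0] -> levels [6 5 5]
  -> period-2 cycle: step 6 state = step 4 state; never stabilizes
  -> state at step 30: (30-4) mod 2 = 0, same as step 4 -> [6 5 5]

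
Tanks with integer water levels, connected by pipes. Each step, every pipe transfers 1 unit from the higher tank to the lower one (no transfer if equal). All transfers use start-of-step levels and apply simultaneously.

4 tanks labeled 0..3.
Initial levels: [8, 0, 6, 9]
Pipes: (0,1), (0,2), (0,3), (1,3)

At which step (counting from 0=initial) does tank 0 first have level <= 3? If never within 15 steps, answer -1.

Answer: -1

Derivation:
Step 1: flows [0->1,0->2,3->0,3->1] -> levels [7 2 7 7]
Step 2: flows [0->1,0=2,0=3,3->1] -> levels [6 4 7 6]
Step 3: flows [0->1,2->0,0=3,3->1] -> levels [6 6 6 5]
Step 4: flows [0=1,0=2,0->3,1->3] -> levels [5 5 6 7]
Step 5: flows [0=1,2->0,3->0,3->1] -> levels [7 6 5 5]
Step 6: flows [0->1,0->2,0->3,1->3] -> levels [4 6 6 7]
Step 7: flows [1->0,2->0,3->0,3->1] -> levels [7 6 5 5]
  -> period-2 cycle (repeats step 5); tank 0 never drops to <=3
Tank 0 never reaches <=3 within 15 steps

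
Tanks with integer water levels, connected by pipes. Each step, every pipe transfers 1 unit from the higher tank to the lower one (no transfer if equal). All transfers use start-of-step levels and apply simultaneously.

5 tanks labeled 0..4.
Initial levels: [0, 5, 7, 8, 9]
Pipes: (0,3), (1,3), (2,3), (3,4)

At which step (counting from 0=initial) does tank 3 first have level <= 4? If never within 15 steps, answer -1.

Step 1: flows [3->0,3->1,3->2,4->3] -> levels [1 6 8 6 8]
Step 2: flows [3->0,1=3,2->3,4->3] -> levels [2 6 7 7 7]
Step 3: flows [3->0,3->1,2=3,3=4] -> levels [3 7 7 5 7]
Step 4: flows [3->0,1->3,2->3,4->3] -> levels [4 6 6 7 6]
Step 5: flows [3->0,3->1,3->2,3->4] -> levels [5 7 7 3 7]
Tank 3 first reaches <=4 at step 5

Answer: 5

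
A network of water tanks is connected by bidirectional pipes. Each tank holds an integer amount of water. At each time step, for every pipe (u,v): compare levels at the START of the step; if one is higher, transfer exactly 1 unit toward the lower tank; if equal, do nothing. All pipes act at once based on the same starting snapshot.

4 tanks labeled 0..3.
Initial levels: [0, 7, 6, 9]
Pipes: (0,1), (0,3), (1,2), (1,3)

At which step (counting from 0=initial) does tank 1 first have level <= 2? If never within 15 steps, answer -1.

Step 1: flows [1->0,3->0,1->2,3->1] -> levels [2 6 7 7]
Step 2: flows [1->0,3->0,2->1,3->1] -> levels [4 7 6 5]
Step 3: flows [1->0,3->0,1->2,1->3] -> levels [6 4 7 5]
Step 4: flows [0->1,0->3,2->1,3->1] -> levels [4 7 6 5]
  -> period-2 cycle (repeats step 2); tank 1 never drops to <=2
Tank 1 never reaches <=2 within 15 steps

Answer: -1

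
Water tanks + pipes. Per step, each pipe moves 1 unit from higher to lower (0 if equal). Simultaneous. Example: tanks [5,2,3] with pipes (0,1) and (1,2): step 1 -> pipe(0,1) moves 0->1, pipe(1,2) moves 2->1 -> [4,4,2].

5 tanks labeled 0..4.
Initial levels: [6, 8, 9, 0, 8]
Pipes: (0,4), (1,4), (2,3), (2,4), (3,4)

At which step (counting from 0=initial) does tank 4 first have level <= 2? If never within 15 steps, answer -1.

Answer: -1

Derivation:
Step 1: flows [4->0,1=4,2->3,2->4,4->3] -> levels [7 8 7 2 7]
Step 2: flows [0=4,1->4,2->3,2=4,4->3] -> levels [7 7 6 4 7]
Step 3: flows [0=4,1=4,2->3,4->2,4->3] -> levels [7 7 6 6 5]
Step 4: flows [0->4,1->4,2=3,2->4,3->4] -> levels [6 6 5 5 9]
Step 5: flows [4->0,4->1,2=3,4->2,4->3] -> levels [7 7 6 6 5]
  -> period-2 cycle (repeats step 3); tank 4 never drops to <=2
Tank 4 never reaches <=2 within 15 steps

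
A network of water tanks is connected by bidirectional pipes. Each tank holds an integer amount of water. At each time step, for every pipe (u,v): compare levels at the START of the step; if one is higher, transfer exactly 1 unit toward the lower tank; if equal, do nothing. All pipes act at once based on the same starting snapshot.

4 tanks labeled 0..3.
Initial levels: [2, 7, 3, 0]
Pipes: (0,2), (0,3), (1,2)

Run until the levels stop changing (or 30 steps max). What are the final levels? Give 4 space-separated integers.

Step 1: flows [2->0,0->3,1->2] -> levels [2 6 3 1]
Step 2: flows [2->0,0->3,1->2] -> levels [2 5 3 2]
Step 3: flows [2->0,0=3,1->2] -> levels [3 4 3 2]
Step 4: flows [0=2,0->3,1->2] -> levels [2 3 4 3]
Step 5: flows [2->0,3->0,2->1] -> levels [4 4 2 2]
Step 6: flows [0->2,0->3,1->2] -> levels [2 3 4 3]
  -> period-2 cycle: step 6 state = step 4 state; never stabilizes
  -> state at step 30: (30-4) mod 2 = 0, same as step 4 -> [2 3 4 3]

Answer: 2 3 4 3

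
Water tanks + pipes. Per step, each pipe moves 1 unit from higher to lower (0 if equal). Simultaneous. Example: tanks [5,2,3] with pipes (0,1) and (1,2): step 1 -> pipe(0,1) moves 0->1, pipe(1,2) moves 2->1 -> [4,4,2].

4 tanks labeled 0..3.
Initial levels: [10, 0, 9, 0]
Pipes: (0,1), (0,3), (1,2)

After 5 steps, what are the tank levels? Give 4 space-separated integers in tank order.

Answer: 5 5 5 4

Derivation:
Step 1: flows [0->1,0->3,2->1] -> levels [8 2 8 1]
Step 2: flows [0->1,0->3,2->1] -> levels [6 4 7 2]
Step 3: flows [0->1,0->3,2->1] -> levels [4 6 6 3]
Step 4: flows [1->0,0->3,1=2] -> levels [4 5 6 4]
Step 5: flows [1->0,0=3,2->1] -> levels [5 5 5 4]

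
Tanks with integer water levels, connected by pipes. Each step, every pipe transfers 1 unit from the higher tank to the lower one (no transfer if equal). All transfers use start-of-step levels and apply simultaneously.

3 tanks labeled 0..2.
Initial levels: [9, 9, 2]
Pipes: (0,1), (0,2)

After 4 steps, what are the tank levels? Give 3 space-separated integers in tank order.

Step 1: flows [0=1,0->2] -> levels [8 9 3]
Step 2: flows [1->0,0->2] -> levels [8 8 4]
Step 3: flows [0=1,0->2] -> levels [7 8 5]
Step 4: flows [1->0,0->2] -> levels [7 7 6]

Answer: 7 7 6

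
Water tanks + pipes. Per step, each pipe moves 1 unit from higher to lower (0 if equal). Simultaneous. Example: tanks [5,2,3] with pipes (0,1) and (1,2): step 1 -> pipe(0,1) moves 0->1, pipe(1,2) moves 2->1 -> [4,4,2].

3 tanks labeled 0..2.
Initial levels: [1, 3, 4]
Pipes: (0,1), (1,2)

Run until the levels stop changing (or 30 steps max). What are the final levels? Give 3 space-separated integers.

Step 1: flows [1->0,2->1] -> levels [2 3 3]
Step 2: flows [1->0,1=2] -> levels [3 2 3]
Step 3: flows [0->1,2->1] -> levels [2 4 2]
Step 4: flows [1->0,1->2] -> levels [3 2 3]
  -> period-2 cycle: step 4 state = step 2 state; never stabilizes
  -> state at step 30: (30-2) mod 2 = 0, same as step 2 -> [3 2 3]

Answer: 3 2 3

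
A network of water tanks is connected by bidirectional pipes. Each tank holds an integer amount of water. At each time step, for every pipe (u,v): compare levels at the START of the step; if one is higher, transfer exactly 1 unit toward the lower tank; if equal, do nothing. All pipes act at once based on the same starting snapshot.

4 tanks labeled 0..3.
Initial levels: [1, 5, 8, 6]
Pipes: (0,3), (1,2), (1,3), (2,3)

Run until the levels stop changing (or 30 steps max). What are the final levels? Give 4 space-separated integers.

Answer: 4 5 5 6

Derivation:
Step 1: flows [3->0,2->1,3->1,2->3] -> levels [2 7 6 5]
Step 2: flows [3->0,1->2,1->3,2->3] -> levels [3 5 6 6]
Step 3: flows [3->0,2->1,3->1,2=3] -> levels [4 7 5 4]
Step 4: flows [0=3,1->2,1->3,2->3] -> levels [4 5 5 6]
Step 5: flows [3->0,1=2,3->1,3->2] -> levels [5 6 6 3]
Step 6: flows [0->3,1=2,1->3,2->3] -> levels [4 5 5 6]
  -> period-2 cycle: step 6 state = step 4 state; never stabilizes
  -> state at step 30: (30-4) mod 2 = 0, same as step 4 -> [4 5 5 6]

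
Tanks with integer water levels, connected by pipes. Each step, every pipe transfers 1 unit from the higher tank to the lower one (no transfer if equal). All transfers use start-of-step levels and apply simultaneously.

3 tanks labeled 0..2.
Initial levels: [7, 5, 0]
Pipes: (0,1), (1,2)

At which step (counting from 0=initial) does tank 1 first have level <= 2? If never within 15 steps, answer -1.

Answer: -1

Derivation:
Step 1: flows [0->1,1->2] -> levels [6 5 1]
Step 2: flows [0->1,1->2] -> levels [5 5 2]
Step 3: flows [0=1,1->2] -> levels [5 4 3]
Step 4: flows [0->1,1->2] -> levels [4 4 4]
Step 5: flows [0=1,1=2] -> levels [4 4 4]
  -> stable; tank 1 stays at 4 > 2
Tank 1 never reaches <=2 within 15 steps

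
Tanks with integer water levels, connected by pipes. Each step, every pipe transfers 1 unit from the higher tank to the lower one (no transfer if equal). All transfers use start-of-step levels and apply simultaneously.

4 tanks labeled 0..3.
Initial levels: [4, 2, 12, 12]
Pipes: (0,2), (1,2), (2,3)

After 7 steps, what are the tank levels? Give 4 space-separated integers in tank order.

Answer: 7 7 9 7

Derivation:
Step 1: flows [2->0,2->1,2=3] -> levels [5 3 10 12]
Step 2: flows [2->0,2->1,3->2] -> levels [6 4 9 11]
Step 3: flows [2->0,2->1,3->2] -> levels [7 5 8 10]
Step 4: flows [2->0,2->1,3->2] -> levels [8 6 7 9]
Step 5: flows [0->2,2->1,3->2] -> levels [7 7 8 8]
Step 6: flows [2->0,2->1,2=3] -> levels [8 8 6 8]
Step 7: flows [0->2,1->2,3->2] -> levels [7 7 9 7]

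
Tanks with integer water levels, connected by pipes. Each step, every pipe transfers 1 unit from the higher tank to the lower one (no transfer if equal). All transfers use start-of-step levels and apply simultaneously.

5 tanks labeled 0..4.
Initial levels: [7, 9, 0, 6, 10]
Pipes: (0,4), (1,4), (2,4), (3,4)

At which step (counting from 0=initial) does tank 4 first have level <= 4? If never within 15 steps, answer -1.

Answer: 5

Derivation:
Step 1: flows [4->0,4->1,4->2,4->3] -> levels [8 10 1 7 6]
Step 2: flows [0->4,1->4,4->2,3->4] -> levels [7 9 2 6 8]
Step 3: flows [4->0,1->4,4->2,4->3] -> levels [8 8 3 7 6]
Step 4: flows [0->4,1->4,4->2,3->4] -> levels [7 7 4 6 8]
Step 5: flows [4->0,4->1,4->2,4->3] -> levels [8 8 5 7 4]
Tank 4 first reaches <=4 at step 5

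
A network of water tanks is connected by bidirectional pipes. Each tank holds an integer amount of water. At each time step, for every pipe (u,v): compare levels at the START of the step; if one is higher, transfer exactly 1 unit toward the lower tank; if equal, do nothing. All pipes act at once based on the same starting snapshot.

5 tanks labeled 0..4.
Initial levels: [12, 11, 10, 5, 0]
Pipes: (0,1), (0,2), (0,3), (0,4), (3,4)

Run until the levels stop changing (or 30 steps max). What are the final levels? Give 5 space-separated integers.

Step 1: flows [0->1,0->2,0->3,0->4,3->4] -> levels [8 12 11 5 2]
Step 2: flows [1->0,2->0,0->3,0->4,3->4] -> levels [8 11 10 5 4]
Step 3: flows [1->0,2->0,0->3,0->4,3->4] -> levels [8 10 9 5 6]
Step 4: flows [1->0,2->0,0->3,0->4,4->3] -> levels [8 9 8 7 6]
Step 5: flows [1->0,0=2,0->3,0->4,3->4] -> levels [7 8 8 7 8]
Step 6: flows [1->0,2->0,0=3,4->0,4->3] -> levels [10 7 7 8 6]
Step 7: flows [0->1,0->2,0->3,0->4,3->4] -> levels [6 8 8 8 8]
Step 8: flows [1->0,2->0,3->0,4->0,3=4] -> levels [10 7 7 7 7]
Step 9: flows [0->1,0->2,0->3,0->4,3=4] -> levels [6 8 8 8 8]
  -> period-2 cycle: step 9 state = step 7 state; never stabilizes
  -> state at step 30: (30-7) mod 2 = 1, same as step 8 -> [10 7 7 7 7]

Answer: 10 7 7 7 7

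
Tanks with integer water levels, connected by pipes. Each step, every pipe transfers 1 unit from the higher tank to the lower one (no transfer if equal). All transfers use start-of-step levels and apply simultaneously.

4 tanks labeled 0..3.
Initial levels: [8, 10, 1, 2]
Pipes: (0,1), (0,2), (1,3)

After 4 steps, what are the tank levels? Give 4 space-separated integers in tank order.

Answer: 5 5 5 6

Derivation:
Step 1: flows [1->0,0->2,1->3] -> levels [8 8 2 3]
Step 2: flows [0=1,0->2,1->3] -> levels [7 7 3 4]
Step 3: flows [0=1,0->2,1->3] -> levels [6 6 4 5]
Step 4: flows [0=1,0->2,1->3] -> levels [5 5 5 6]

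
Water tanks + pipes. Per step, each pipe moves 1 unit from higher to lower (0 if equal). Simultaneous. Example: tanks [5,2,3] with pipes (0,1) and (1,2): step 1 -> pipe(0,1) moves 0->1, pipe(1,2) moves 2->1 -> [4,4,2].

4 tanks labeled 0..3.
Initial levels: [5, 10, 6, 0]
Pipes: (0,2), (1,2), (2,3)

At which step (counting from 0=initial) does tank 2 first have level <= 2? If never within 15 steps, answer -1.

Answer: -1

Derivation:
Step 1: flows [2->0,1->2,2->3] -> levels [6 9 5 1]
Step 2: flows [0->2,1->2,2->3] -> levels [5 8 6 2]
Step 3: flows [2->0,1->2,2->3] -> levels [6 7 5 3]
Step 4: flows [0->2,1->2,2->3] -> levels [5 6 6 4]
Step 5: flows [2->0,1=2,2->3] -> levels [6 6 4 5]
Step 6: flows [0->2,1->2,3->2] -> levels [5 5 7 4]
Step 7: flows [2->0,2->1,2->3] -> levels [6 6 4 5]
  -> period-2 cycle (repeats step 5); tank 2 never drops to <=2
Tank 2 never reaches <=2 within 15 steps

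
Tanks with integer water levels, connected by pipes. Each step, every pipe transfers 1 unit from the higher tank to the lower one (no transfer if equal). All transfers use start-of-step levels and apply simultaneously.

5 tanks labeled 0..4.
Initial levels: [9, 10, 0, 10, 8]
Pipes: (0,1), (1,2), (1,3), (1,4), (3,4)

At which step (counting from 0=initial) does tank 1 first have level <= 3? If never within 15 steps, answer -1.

Step 1: flows [1->0,1->2,1=3,1->4,3->4] -> levels [10 7 1 9 10]
Step 2: flows [0->1,1->2,3->1,4->1,4->3] -> levels [9 9 2 9 8]
Step 3: flows [0=1,1->2,1=3,1->4,3->4] -> levels [9 7 3 8 10]
Step 4: flows [0->1,1->2,3->1,4->1,4->3] -> levels [8 9 4 8 8]
Step 5: flows [1->0,1->2,1->3,1->4,3=4] -> levels [9 5 5 9 9]
Step 6: flows [0->1,1=2,3->1,4->1,3=4] -> levels [8 8 5 8 8]
Step 7: flows [0=1,1->2,1=3,1=4,3=4] -> levels [8 7 6 8 8]
Step 8: flows [0->1,1->2,3->1,4->1,3=4] -> levels [7 9 7 7 7]
Step 9: flows [1->0,1->2,1->3,1->4,3=4] -> levels [8 5 8 8 8]
Step 10: flows [0->1,2->1,3->1,4->1,3=4] -> levels [7 9 7 7 7]
  -> period-2 cycle (repeats step 8); tank 1 never drops to <=3
Tank 1 never reaches <=3 within 15 steps

Answer: -1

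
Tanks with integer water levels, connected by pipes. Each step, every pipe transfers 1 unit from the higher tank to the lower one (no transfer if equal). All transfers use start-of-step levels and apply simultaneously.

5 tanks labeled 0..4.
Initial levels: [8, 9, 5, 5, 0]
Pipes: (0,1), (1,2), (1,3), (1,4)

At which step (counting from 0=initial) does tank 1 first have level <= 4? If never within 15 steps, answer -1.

Answer: 5

Derivation:
Step 1: flows [1->0,1->2,1->3,1->4] -> levels [9 5 6 6 1]
Step 2: flows [0->1,2->1,3->1,1->4] -> levels [8 7 5 5 2]
Step 3: flows [0->1,1->2,1->3,1->4] -> levels [7 5 6 6 3]
Step 4: flows [0->1,2->1,3->1,1->4] -> levels [6 7 5 5 4]
Step 5: flows [1->0,1->2,1->3,1->4] -> levels [7 3 6 6 5]
Tank 1 first reaches <=4 at step 5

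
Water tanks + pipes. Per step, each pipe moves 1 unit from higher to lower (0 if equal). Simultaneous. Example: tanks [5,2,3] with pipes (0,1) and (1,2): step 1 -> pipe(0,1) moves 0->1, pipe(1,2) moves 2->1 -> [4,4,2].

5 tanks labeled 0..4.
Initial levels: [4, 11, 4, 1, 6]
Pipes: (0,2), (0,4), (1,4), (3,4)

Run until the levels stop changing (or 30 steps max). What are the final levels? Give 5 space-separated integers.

Step 1: flows [0=2,4->0,1->4,4->3] -> levels [5 10 4 2 5]
Step 2: flows [0->2,0=4,1->4,4->3] -> levels [4 9 5 3 5]
Step 3: flows [2->0,4->0,1->4,4->3] -> levels [6 8 4 4 4]
Step 4: flows [0->2,0->4,1->4,3=4] -> levels [4 7 5 4 6]
Step 5: flows [2->0,4->0,1->4,4->3] -> levels [6 6 4 5 5]
Step 6: flows [0->2,0->4,1->4,3=4] -> levels [4 5 5 5 7]
Step 7: flows [2->0,4->0,4->1,4->3] -> levels [6 6 4 6 4]
Step 8: flows [0->2,0->4,1->4,3->4] -> levels [4 5 5 5 7]
  -> period-2 cycle: step 8 state = step 6 state; never stabilizes
  -> state at step 30: (30-6) mod 2 = 0, same as step 6 -> [4 5 5 5 7]

Answer: 4 5 5 5 7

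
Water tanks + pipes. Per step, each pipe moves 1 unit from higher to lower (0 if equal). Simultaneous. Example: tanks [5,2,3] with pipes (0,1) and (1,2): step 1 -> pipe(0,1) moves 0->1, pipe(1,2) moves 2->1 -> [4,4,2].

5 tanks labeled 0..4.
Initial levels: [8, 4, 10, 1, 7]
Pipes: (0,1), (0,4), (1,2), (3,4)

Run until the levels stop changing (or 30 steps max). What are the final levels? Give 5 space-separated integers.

Answer: 7 6 7 6 4

Derivation:
Step 1: flows [0->1,0->4,2->1,4->3] -> levels [6 6 9 2 7]
Step 2: flows [0=1,4->0,2->1,4->3] -> levels [7 7 8 3 5]
Step 3: flows [0=1,0->4,2->1,4->3] -> levels [6 8 7 4 5]
Step 4: flows [1->0,0->4,1->2,4->3] -> levels [6 6 8 5 5]
Step 5: flows [0=1,0->4,2->1,3=4] -> levels [5 7 7 5 6]
Step 6: flows [1->0,4->0,1=2,4->3] -> levels [7 6 7 6 4]
Step 7: flows [0->1,0->4,2->1,3->4] -> levels [5 8 6 5 6]
Step 8: flows [1->0,4->0,1->2,4->3] -> levels [7 6 7 6 4]
  -> period-2 cycle: step 8 state = step 6 state; never stabilizes
  -> state at step 30: (30-6) mod 2 = 0, same as step 6 -> [7 6 7 6 4]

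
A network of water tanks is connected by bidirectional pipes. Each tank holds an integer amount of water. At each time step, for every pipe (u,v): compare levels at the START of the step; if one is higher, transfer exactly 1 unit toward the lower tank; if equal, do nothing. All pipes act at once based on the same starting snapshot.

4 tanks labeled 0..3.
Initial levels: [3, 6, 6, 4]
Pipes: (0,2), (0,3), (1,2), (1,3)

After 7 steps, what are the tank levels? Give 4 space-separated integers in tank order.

Answer: 6 6 3 4

Derivation:
Step 1: flows [2->0,3->0,1=2,1->3] -> levels [5 5 5 4]
Step 2: flows [0=2,0->3,1=2,1->3] -> levels [4 4 5 6]
Step 3: flows [2->0,3->0,2->1,3->1] -> levels [6 6 3 4]
Step 4: flows [0->2,0->3,1->2,1->3] -> levels [4 4 5 6]
  -> period-2 cycle: step 4 state = step 2 state
  -> state at step 7: (7-2) mod 2 = 1, same as step 3 -> [6 6 3 4]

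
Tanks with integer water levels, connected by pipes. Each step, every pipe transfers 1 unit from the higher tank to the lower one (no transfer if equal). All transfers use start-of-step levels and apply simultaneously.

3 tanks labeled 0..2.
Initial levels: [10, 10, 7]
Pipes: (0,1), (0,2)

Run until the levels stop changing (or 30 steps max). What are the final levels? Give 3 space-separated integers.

Step 1: flows [0=1,0->2] -> levels [9 10 8]
Step 2: flows [1->0,0->2] -> levels [9 9 9]
Step 3: flows [0=1,0=2] -> levels [9 9 9]
  -> stable (no change)

Answer: 9 9 9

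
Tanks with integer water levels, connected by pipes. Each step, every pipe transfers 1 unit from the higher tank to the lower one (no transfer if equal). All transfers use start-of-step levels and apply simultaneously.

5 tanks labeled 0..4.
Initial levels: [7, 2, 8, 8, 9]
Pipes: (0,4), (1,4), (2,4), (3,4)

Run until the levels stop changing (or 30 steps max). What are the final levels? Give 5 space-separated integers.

Answer: 8 6 8 8 4

Derivation:
Step 1: flows [4->0,4->1,4->2,4->3] -> levels [8 3 9 9 5]
Step 2: flows [0->4,4->1,2->4,3->4] -> levels [7 4 8 8 7]
Step 3: flows [0=4,4->1,2->4,3->4] -> levels [7 5 7 7 8]
Step 4: flows [4->0,4->1,4->2,4->3] -> levels [8 6 8 8 4]
Step 5: flows [0->4,1->4,2->4,3->4] -> levels [7 5 7 7 8]
  -> period-2 cycle: step 5 state = step 3 state; never stabilizes
  -> state at step 30: (30-3) mod 2 = 1, same as step 4 -> [8 6 8 8 4]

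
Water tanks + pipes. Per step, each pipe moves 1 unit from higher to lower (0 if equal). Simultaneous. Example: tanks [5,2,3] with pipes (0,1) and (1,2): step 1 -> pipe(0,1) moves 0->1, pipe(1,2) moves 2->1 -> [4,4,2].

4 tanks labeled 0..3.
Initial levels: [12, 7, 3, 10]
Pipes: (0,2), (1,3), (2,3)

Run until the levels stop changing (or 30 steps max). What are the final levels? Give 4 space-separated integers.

Step 1: flows [0->2,3->1,3->2] -> levels [11 8 5 8]
Step 2: flows [0->2,1=3,3->2] -> levels [10 8 7 7]
Step 3: flows [0->2,1->3,2=3] -> levels [9 7 8 8]
Step 4: flows [0->2,3->1,2=3] -> levels [8 8 9 7]
Step 5: flows [2->0,1->3,2->3] -> levels [9 7 7 9]
Step 6: flows [0->2,3->1,3->2] -> levels [8 8 9 7]
  -> period-2 cycle: step 6 state = step 4 state; never stabilizes
  -> state at step 30: (30-4) mod 2 = 0, same as step 4 -> [8 8 9 7]

Answer: 8 8 9 7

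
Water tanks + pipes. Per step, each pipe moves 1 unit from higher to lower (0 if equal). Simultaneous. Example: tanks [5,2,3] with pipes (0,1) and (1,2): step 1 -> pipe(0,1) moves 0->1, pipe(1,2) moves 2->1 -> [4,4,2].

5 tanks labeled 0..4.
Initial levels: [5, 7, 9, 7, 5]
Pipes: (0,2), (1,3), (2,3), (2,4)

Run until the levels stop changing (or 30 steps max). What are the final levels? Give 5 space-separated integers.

Step 1: flows [2->0,1=3,2->3,2->4] -> levels [6 7 6 8 6]
Step 2: flows [0=2,3->1,3->2,2=4] -> levels [6 8 7 6 6]
Step 3: flows [2->0,1->3,2->3,2->4] -> levels [7 7 4 8 7]
Step 4: flows [0->2,3->1,3->2,4->2] -> levels [6 8 7 6 6]
  -> period-2 cycle: step 4 state = step 2 state; never stabilizes
  -> state at step 30: (30-2) mod 2 = 0, same as step 2 -> [6 8 7 6 6]

Answer: 6 8 7 6 6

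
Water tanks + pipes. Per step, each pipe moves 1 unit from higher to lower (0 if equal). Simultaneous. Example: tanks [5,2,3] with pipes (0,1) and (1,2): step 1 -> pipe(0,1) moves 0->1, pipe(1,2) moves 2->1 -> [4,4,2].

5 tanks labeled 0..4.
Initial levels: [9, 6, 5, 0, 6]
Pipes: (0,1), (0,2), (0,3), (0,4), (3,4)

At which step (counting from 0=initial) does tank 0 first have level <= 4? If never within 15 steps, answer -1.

Step 1: flows [0->1,0->2,0->3,0->4,4->3] -> levels [5 7 6 2 6]
Step 2: flows [1->0,2->0,0->3,4->0,4->3] -> levels [7 6 5 4 4]
Step 3: flows [0->1,0->2,0->3,0->4,3=4] -> levels [3 7 6 5 5]
Tank 0 first reaches <=4 at step 3

Answer: 3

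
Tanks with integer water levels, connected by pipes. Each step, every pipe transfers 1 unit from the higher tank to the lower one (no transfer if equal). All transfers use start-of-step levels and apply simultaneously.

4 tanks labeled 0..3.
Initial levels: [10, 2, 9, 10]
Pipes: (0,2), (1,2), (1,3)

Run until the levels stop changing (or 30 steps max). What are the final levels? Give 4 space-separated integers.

Step 1: flows [0->2,2->1,3->1] -> levels [9 4 9 9]
Step 2: flows [0=2,2->1,3->1] -> levels [9 6 8 8]
Step 3: flows [0->2,2->1,3->1] -> levels [8 8 8 7]
Step 4: flows [0=2,1=2,1->3] -> levels [8 7 8 8]
Step 5: flows [0=2,2->1,3->1] -> levels [8 9 7 7]
Step 6: flows [0->2,1->2,1->3] -> levels [7 7 9 8]
Step 7: flows [2->0,2->1,3->1] -> levels [8 9 7 7]
  -> period-2 cycle: step 7 state = step 5 state; never stabilizes
  -> state at step 30: (30-5) mod 2 = 1, same as step 6 -> [7 7 9 8]

Answer: 7 7 9 8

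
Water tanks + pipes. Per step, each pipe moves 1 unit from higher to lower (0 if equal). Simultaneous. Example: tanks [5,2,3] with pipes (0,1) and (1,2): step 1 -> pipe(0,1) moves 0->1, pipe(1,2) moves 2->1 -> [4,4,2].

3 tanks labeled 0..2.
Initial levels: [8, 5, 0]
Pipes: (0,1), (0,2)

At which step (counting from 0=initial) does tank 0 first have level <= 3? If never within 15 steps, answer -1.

Answer: 6

Derivation:
Step 1: flows [0->1,0->2] -> levels [6 6 1]
Step 2: flows [0=1,0->2] -> levels [5 6 2]
Step 3: flows [1->0,0->2] -> levels [5 5 3]
Step 4: flows [0=1,0->2] -> levels [4 5 4]
Step 5: flows [1->0,0=2] -> levels [5 4 4]
Step 6: flows [0->1,0->2] -> levels [3 5 5]
Tank 0 first reaches <=3 at step 6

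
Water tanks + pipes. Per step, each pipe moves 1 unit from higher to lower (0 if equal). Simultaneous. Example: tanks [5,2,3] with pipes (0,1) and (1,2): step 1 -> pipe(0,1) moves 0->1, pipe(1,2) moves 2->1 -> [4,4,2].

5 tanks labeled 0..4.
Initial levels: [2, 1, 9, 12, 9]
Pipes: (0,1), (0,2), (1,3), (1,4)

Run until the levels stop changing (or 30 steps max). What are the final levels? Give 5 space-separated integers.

Answer: 5 9 7 6 6

Derivation:
Step 1: flows [0->1,2->0,3->1,4->1] -> levels [2 4 8 11 8]
Step 2: flows [1->0,2->0,3->1,4->1] -> levels [4 5 7 10 7]
Step 3: flows [1->0,2->0,3->1,4->1] -> levels [6 6 6 9 6]
Step 4: flows [0=1,0=2,3->1,1=4] -> levels [6 7 6 8 6]
Step 5: flows [1->0,0=2,3->1,1->4] -> levels [7 6 6 7 7]
Step 6: flows [0->1,0->2,3->1,4->1] -> levels [5 9 7 6 6]
Step 7: flows [1->0,2->0,1->3,1->4] -> levels [7 6 6 7 7]
  -> period-2 cycle: step 7 state = step 5 state; never stabilizes
  -> state at step 30: (30-5) mod 2 = 1, same as step 6 -> [5 9 7 6 6]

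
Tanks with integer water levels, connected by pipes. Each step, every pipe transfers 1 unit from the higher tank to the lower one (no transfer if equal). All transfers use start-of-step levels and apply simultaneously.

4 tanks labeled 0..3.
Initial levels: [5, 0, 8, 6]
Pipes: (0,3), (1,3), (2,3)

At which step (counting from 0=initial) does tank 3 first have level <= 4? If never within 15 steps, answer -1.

Answer: 3

Derivation:
Step 1: flows [3->0,3->1,2->3] -> levels [6 1 7 5]
Step 2: flows [0->3,3->1,2->3] -> levels [5 2 6 6]
Step 3: flows [3->0,3->1,2=3] -> levels [6 3 6 4]
Tank 3 first reaches <=4 at step 3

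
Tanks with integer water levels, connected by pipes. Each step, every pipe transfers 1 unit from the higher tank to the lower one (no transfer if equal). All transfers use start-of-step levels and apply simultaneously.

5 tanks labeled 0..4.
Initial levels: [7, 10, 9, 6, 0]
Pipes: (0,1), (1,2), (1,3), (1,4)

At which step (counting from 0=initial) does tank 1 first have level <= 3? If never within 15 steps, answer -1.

Answer: -1

Derivation:
Step 1: flows [1->0,1->2,1->3,1->4] -> levels [8 6 10 7 1]
Step 2: flows [0->1,2->1,3->1,1->4] -> levels [7 8 9 6 2]
Step 3: flows [1->0,2->1,1->3,1->4] -> levels [8 6 8 7 3]
Step 4: flows [0->1,2->1,3->1,1->4] -> levels [7 8 7 6 4]
Step 5: flows [1->0,1->2,1->3,1->4] -> levels [8 4 8 7 5]
Step 6: flows [0->1,2->1,3->1,4->1] -> levels [7 8 7 6 4]
  -> period-2 cycle (repeats step 4); tank 1 never drops to <=3
Tank 1 never reaches <=3 within 15 steps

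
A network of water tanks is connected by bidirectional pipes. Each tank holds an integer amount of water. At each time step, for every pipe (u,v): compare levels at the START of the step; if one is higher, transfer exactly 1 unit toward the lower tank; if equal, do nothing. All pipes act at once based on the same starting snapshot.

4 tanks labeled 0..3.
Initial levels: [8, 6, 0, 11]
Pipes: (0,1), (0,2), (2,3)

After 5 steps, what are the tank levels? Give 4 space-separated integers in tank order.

Answer: 5 6 8 6

Derivation:
Step 1: flows [0->1,0->2,3->2] -> levels [6 7 2 10]
Step 2: flows [1->0,0->2,3->2] -> levels [6 6 4 9]
Step 3: flows [0=1,0->2,3->2] -> levels [5 6 6 8]
Step 4: flows [1->0,2->0,3->2] -> levels [7 5 6 7]
Step 5: flows [0->1,0->2,3->2] -> levels [5 6 8 6]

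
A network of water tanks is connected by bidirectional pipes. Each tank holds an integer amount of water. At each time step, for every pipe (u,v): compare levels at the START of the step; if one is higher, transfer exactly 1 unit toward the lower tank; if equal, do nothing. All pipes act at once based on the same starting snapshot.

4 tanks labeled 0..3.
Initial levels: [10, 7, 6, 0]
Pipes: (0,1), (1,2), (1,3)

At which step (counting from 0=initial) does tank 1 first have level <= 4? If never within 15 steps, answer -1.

Answer: 5

Derivation:
Step 1: flows [0->1,1->2,1->3] -> levels [9 6 7 1]
Step 2: flows [0->1,2->1,1->3] -> levels [8 7 6 2]
Step 3: flows [0->1,1->2,1->3] -> levels [7 6 7 3]
Step 4: flows [0->1,2->1,1->3] -> levels [6 7 6 4]
Step 5: flows [1->0,1->2,1->3] -> levels [7 4 7 5]
Tank 1 first reaches <=4 at step 5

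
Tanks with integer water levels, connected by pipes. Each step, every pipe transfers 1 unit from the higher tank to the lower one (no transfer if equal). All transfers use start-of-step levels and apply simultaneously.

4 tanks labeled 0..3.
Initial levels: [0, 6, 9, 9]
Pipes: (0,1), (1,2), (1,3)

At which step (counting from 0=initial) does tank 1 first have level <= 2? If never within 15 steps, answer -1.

Step 1: flows [1->0,2->1,3->1] -> levels [1 7 8 8]
Step 2: flows [1->0,2->1,3->1] -> levels [2 8 7 7]
Step 3: flows [1->0,1->2,1->3] -> levels [3 5 8 8]
Step 4: flows [1->0,2->1,3->1] -> levels [4 6 7 7]
Step 5: flows [1->0,2->1,3->1] -> levels [5 7 6 6]
Step 6: flows [1->0,1->2,1->3] -> levels [6 4 7 7]
Step 7: flows [0->1,2->1,3->1] -> levels [5 7 6 6]
  -> period-2 cycle (repeats step 5); tank 1 never drops to <=2
Tank 1 never reaches <=2 within 15 steps

Answer: -1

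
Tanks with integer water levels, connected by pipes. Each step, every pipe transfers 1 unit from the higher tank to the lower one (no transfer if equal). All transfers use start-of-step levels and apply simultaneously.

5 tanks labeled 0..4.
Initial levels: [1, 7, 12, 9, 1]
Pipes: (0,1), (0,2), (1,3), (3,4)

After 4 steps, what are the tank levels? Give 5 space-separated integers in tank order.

Step 1: flows [1->0,2->0,3->1,3->4] -> levels [3 7 11 7 2]
Step 2: flows [1->0,2->0,1=3,3->4] -> levels [5 6 10 6 3]
Step 3: flows [1->0,2->0,1=3,3->4] -> levels [7 5 9 5 4]
Step 4: flows [0->1,2->0,1=3,3->4] -> levels [7 6 8 4 5]

Answer: 7 6 8 4 5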